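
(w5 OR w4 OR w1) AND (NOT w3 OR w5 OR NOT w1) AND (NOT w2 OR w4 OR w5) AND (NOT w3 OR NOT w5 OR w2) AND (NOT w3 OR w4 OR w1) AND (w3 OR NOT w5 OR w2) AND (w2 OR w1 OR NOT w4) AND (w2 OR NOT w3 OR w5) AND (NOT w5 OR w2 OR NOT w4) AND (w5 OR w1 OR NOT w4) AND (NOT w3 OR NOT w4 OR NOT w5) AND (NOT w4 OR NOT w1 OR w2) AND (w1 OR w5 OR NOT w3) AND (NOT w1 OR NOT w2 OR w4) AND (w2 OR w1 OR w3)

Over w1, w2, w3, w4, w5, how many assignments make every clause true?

There are 2^5 = 32 truth assignments over (w1, w2, w3, w4, w5).
Split on w3. With w3 = true, the clauses containing w3 are satisfied and NOT w3 drops from the rest; 0 of the 2^4 = 16 assignments to the other variables satisfy what remains.
With w3 = false, by the same count on the reduced clause set, 5 assignments work.
(One model: w1=F, w2=T, w3=F, w4=F, w5=T.)
Total: 0 + 5 = 5.

5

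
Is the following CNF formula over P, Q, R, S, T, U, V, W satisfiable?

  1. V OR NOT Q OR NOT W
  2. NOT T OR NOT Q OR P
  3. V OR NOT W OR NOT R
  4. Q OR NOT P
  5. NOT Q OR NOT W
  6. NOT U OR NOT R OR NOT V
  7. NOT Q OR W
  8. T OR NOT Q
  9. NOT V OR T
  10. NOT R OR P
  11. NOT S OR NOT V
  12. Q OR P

Case Q = true:
(NOT W) alone gives W = false.
That conflicts with the unit clause (W).
That branch fails; take Q = false instead.
(NOT P) alone gives P = false.
That conflicts with the unit clause (P).
Either choice for Q ends in contradiction.
No assignment satisfies every clause.

Unsatisfiable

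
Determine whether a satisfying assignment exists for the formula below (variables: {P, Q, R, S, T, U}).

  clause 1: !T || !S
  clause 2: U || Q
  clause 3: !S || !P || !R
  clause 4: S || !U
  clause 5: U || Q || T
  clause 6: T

Unit clause (T) forces T = true.
Unit clause (!S) forces S = false.
Unit clause (!U) forces U = false.
Unit clause (Q) forces Q = true.
No clause remains; P, R are free.
A satisfying assignment: P=true,  Q=true,  R=true,  S=false,  T=true,  U=false.

Yes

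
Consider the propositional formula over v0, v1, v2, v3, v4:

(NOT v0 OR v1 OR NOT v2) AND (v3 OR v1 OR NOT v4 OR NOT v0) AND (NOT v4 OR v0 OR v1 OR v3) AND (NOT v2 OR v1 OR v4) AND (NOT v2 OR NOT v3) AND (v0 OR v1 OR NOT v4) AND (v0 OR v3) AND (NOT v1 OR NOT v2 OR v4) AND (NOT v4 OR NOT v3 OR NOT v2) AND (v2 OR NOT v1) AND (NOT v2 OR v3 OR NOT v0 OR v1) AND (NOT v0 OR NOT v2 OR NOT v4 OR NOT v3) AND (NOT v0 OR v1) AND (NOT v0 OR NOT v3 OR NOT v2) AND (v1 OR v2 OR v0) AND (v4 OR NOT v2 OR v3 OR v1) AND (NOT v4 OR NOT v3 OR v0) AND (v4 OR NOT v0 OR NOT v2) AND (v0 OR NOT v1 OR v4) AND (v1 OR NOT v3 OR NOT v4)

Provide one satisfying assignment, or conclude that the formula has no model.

Case v2 = true:
Unit clause (NOT v3) forces v3 = false.
Unit clause (v0) forces v0 = true.
Unit clause (v1) forces v1 = true.
Unit clause (v4) forces v4 = true.
Every clause now holds.

v0: true, v1: true, v2: true, v3: false, v4: true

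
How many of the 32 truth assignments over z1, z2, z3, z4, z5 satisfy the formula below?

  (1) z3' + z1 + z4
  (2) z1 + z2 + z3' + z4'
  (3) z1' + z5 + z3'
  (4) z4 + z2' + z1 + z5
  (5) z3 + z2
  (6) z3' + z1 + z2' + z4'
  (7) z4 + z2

10

There are 2^5 = 32 truth assignments over (z1, z2, z3, z4, z5).
Split on z3. With z3 = 1, the clauses containing z3 are satisfied and z3' drops from the rest; 3 of the 2^4 = 16 assignments to the other variables satisfy what remains.
With z3 = 0, by the same count on the reduced clause set, 7 assignments work.
Total: 3 + 7 = 10.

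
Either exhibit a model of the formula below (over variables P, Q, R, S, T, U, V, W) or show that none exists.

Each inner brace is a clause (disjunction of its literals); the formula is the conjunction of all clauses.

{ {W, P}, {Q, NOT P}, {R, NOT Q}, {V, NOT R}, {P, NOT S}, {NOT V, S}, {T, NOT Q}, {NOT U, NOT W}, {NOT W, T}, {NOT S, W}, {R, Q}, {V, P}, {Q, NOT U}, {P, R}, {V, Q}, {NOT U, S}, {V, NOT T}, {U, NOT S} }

UNSATISFIABLE

Suppose W = true.
(NOT U) alone gives U = false.
(T) alone gives T = true.
(V) alone gives V = true.
(S) alone gives S = true.
But (NOT S) is also a unit clause — contradiction.
That branch fails; take W = false instead.
(P) alone gives P = true.
(Q) alone gives Q = true.
(R) alone gives R = true.
(V) alone gives V = true.
(S) alone gives S = true.
But (NOT S) is also a unit clause — contradiction.
Neither W = true nor W = false works.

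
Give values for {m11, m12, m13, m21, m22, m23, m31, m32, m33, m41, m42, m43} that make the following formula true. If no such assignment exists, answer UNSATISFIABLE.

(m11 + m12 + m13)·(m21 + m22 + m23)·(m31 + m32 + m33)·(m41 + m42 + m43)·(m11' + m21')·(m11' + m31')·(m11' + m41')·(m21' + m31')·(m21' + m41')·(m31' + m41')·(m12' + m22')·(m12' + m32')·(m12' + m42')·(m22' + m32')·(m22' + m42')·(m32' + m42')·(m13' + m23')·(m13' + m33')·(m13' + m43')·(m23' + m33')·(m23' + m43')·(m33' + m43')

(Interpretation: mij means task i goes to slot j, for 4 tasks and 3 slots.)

Case m11 = 0:
Case m12 = 1:
The clause (m22') is unit, so m22 = 0.
The clause (m32') is unit, so m32 = 0.
The clause (m42') is unit, so m42 = 0.
Case m21 = 1:
The clause (m31') is unit, so m31 = 0.
The clause (m33) is unit, so m33 = 1.
The clause (m41') is unit, so m41 = 0.
The clause (m43) is unit, so m43 = 1.
That conflicts with the unit clause (m43').
Backtrack on m21: now try m21 = 0.
The clause (m23) is unit, so m23 = 1.
The clause (m13') is unit, so m13 = 0.
The clause (m33') is unit, so m33 = 0.
The clause (m31) is unit, so m31 = 1.
The clause (m41') is unit, so m41 = 0.
The clause (m43) is unit, so m43 = 1.
That conflicts with the unit clause (m43').
Both values of m21 lead to a conflict.
Backtrack on m12: now try m12 = 0.
The clause (m13) is unit, so m13 = 1.
The clause (m23') is unit, so m23 = 0.
The clause (m33') is unit, so m33 = 0.
The clause (m43') is unit, so m43 = 0.
Case m21 = 1:
The clause (m31') is unit, so m31 = 0.
The clause (m32) is unit, so m32 = 1.
The clause (m41') is unit, so m41 = 0.
The clause (m42) is unit, so m42 = 1.
That conflicts with the unit clause (m42').
Backtrack on m21: now try m21 = 0.
The clause (m22) is unit, so m22 = 1.
The clause (m32') is unit, so m32 = 0.
The clause (m31) is unit, so m31 = 1.
The clause (m41') is unit, so m41 = 0.
The clause (m42) is unit, so m42 = 1.
That conflicts with the unit clause (m42').
Both values of m21 lead to a conflict.
Both values of m12 lead to a conflict.
Backtrack on m11: now try m11 = 1.
The clause (m21') is unit, so m21 = 0.
The clause (m31') is unit, so m31 = 0.
The clause (m41') is unit, so m41 = 0.
Case m22 = 1:
The clause (m12') is unit, so m12 = 0.
The clause (m32') is unit, so m32 = 0.
The clause (m33) is unit, so m33 = 1.
The clause (m42') is unit, so m42 = 0.
The clause (m43) is unit, so m43 = 1.
That conflicts with the unit clause (m43').
Backtrack on m22: now try m22 = 0.
The clause (m23) is unit, so m23 = 1.
The clause (m13') is unit, so m13 = 0.
The clause (m33') is unit, so m33 = 0.
The clause (m32) is unit, so m32 = 1.
The clause (m12') is unit, so m12 = 0.
The clause (m42') is unit, so m42 = 0.
The clause (m43) is unit, so m43 = 1.
That conflicts with the unit clause (m43').
Both values of m22 lead to a conflict.
Both values of m11 lead to a conflict.

UNSATISFIABLE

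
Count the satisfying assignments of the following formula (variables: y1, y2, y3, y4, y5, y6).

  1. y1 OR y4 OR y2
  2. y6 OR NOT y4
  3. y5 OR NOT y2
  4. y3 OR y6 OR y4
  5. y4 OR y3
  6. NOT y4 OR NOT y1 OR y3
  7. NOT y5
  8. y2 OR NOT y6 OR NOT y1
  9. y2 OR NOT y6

There are 2^6 = 64 truth assignments over (y1, y2, y3, y4, y5, y6).
Split on y3. With y3 = true, the clauses containing y3 are satisfied and NOT y3 drops from the rest; 1 of the 2^5 = 32 assignments to the other variables satisfy what remains.
With y3 = false, by the same count on the reduced clause set, 0 assignments work.
(One model: y1=T, y2=F, y3=T, y4=F, y5=F, y6=F.)
Total: 1 + 0 = 1.

1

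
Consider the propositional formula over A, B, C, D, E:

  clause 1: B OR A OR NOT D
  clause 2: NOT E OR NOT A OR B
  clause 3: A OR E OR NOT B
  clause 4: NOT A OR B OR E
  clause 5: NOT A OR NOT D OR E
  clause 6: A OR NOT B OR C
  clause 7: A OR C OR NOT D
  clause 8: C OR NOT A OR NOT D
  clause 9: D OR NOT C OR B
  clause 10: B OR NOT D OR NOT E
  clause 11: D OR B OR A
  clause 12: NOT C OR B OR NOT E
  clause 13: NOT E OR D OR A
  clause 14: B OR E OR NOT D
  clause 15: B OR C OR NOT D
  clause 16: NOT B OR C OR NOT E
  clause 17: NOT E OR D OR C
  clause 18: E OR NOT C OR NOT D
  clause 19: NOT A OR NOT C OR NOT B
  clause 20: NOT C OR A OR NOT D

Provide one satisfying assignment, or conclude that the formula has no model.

Branch on B: set B = true.
Branch on A: set A = true.
The clause (NOT C) is unit, so C = false.
The clause (NOT D) is unit, so D = false.
The clause (NOT E) is unit, so E = false.
This assignment satisfies each clause.

A=true, B=true, C=false, D=false, E=false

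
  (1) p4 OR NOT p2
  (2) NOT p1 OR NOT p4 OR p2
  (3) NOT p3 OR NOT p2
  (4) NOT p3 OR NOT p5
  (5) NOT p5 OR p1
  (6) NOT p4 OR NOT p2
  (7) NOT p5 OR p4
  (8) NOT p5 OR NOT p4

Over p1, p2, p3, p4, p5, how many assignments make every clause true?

There are 2^5 = 32 truth assignments over (p1, p2, p3, p4, p5).
Split on p4. With p4 = true, the clauses containing p4 are satisfied and NOT p4 drops from the rest; 2 of the 2^4 = 16 assignments to the other variables satisfy what remains.
With p4 = false, by the same count on the reduced clause set, 4 assignments work.
(One model: p1=F, p2=F, p3=F, p4=F, p5=F.)
Total: 2 + 4 = 6.

6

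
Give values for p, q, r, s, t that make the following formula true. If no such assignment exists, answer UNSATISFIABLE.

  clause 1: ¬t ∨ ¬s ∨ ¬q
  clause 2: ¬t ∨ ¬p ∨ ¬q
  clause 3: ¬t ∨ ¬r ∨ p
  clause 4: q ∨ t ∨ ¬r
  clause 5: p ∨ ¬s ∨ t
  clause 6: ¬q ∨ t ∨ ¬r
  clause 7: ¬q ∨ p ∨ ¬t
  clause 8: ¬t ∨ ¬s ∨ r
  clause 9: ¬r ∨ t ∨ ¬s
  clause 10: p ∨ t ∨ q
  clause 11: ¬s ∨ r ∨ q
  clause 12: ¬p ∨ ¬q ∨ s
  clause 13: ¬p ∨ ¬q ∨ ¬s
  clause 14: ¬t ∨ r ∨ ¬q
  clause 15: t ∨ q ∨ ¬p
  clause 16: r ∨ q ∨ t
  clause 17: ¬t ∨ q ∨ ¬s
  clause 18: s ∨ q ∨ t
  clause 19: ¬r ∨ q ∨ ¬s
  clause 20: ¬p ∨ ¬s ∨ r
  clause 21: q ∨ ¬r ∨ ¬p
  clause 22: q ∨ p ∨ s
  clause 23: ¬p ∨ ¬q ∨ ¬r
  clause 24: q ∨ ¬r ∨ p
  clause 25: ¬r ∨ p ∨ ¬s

Suppose t = True.
Suppose s = False.
Suppose p = True.
Unit clause (¬q) forces q = False.
Unit clause (¬r) forces r = False.
All clauses are satisfied.

p ↦ True, q ↦ False, r ↦ False, s ↦ False, t ↦ True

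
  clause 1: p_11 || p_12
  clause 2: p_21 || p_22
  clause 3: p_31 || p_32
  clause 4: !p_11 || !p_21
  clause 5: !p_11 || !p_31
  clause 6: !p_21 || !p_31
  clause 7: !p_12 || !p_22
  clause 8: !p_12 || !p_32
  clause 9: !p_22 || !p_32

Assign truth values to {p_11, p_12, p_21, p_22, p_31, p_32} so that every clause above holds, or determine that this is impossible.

Branch on p_11: set p_11 = true.
The clause (!p_21) is unit, so p_21 = false.
The clause (p_22) is unit, so p_22 = true.
The clause (!p_31) is unit, so p_31 = false.
The clause (p_32) is unit, so p_32 = true.
That conflicts with the unit clause (!p_32).
So p_11 must be the other value — set p_11 = false.
The clause (p_12) is unit, so p_12 = true.
The clause (!p_22) is unit, so p_22 = false.
The clause (p_21) is unit, so p_21 = true.
The clause (!p_31) is unit, so p_31 = false.
The clause (p_32) is unit, so p_32 = true.
That conflicts with the unit clause (!p_32).
Neither p_11 = true nor p_11 = false works.

UNSATISFIABLE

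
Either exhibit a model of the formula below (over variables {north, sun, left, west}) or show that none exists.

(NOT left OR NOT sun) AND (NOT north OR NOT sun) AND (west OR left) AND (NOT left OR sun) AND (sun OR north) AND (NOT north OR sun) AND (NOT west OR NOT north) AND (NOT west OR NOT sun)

UNSATISFIABLE

Suppose left = false.
Unit clause (west) forces west = true.
Unit clause (NOT north) forces north = false.
Unit clause (sun) forces sun = true.
But (NOT sun) is also a unit clause — contradiction.
Backtrack on left: now try left = true.
Unit clause (NOT sun) forces sun = false.
But (sun) is also a unit clause — contradiction.
Neither left = true nor left = false works.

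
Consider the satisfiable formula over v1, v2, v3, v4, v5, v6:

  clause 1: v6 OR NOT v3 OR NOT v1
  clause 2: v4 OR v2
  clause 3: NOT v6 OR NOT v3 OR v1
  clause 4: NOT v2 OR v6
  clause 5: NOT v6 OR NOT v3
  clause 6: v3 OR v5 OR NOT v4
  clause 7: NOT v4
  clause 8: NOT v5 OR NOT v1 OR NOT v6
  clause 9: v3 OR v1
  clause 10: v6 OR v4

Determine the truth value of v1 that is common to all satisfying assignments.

Suppose v1 = false.
(NOT v4) alone gives v4 = false.
(v2) alone gives v2 = true.
(v6) alone gives v6 = true.
(NOT v3) alone gives v3 = false.
But (v3) is also a unit clause — contradiction.
So every satisfying assignment has v1 = True.

True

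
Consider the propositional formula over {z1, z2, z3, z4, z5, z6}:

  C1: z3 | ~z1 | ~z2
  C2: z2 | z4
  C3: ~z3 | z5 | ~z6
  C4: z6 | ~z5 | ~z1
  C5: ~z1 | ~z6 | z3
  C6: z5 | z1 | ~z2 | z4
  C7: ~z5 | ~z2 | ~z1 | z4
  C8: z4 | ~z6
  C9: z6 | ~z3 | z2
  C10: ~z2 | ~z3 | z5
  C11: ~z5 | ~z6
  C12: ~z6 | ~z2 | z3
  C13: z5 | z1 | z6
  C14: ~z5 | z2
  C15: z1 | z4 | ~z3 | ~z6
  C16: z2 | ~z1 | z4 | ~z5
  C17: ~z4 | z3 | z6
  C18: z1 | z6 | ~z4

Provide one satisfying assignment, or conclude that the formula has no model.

Case z2 = 0:
The clause (z4) is unit, so z4 = 1.
The clause (~z5) is unit, so z5 = 0.
Case z3 = 0:
The clause (z6) is unit, so z6 = 1.
The clause (~z1) is unit, so z1 = 0.
Every clause now holds.

z1: 0,  z2: 0,  z3: 0,  z4: 1,  z5: 0,  z6: 1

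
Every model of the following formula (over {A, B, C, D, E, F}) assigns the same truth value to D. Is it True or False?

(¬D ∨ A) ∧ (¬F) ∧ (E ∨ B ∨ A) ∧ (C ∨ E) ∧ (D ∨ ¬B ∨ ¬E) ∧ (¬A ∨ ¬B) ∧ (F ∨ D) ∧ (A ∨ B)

Suppose D = False.
(¬F) alone gives F = False.
That conflicts with the unit clause (F).
So every satisfying assignment has D = True.

True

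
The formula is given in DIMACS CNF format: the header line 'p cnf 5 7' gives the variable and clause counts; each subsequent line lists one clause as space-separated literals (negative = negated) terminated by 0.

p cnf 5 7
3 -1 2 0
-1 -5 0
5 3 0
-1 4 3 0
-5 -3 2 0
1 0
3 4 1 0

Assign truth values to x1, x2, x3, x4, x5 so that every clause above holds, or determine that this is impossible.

x1 ↦ True, x2 ↦ True, x3 ↦ True, x4 ↦ False, x5 ↦ False

Unit clause (x1) forces x1 = True.
Unit clause (¬x5) forces x5 = False.
Unit clause (x3) forces x3 = True.
Every clause is now satisfied; x2, x4 are unconstrained.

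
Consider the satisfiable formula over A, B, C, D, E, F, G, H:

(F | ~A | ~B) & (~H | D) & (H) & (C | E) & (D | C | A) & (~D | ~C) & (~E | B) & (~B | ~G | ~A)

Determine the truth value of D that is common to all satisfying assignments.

True

Suppose D = 0.
From the singleton clause (~H), H = 0.
That conflicts with the unit clause (H).
So every satisfying assignment has D = True.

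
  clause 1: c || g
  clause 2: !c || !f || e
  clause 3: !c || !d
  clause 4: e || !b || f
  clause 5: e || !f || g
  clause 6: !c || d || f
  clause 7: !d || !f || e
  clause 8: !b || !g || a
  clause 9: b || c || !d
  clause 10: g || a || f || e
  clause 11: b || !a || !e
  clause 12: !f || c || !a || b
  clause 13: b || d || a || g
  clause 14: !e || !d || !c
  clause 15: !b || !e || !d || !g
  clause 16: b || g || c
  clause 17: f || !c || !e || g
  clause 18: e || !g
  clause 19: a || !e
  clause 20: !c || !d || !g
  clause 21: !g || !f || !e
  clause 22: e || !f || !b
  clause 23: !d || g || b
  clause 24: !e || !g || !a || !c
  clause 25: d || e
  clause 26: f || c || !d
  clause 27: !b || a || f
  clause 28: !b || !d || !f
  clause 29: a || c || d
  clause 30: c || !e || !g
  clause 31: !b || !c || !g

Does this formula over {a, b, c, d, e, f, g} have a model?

Case c = true:
(!d) alone gives d = false.
(f) alone gives f = true.
(e) alone gives e = true.
(a) alone gives a = true.
(b) alone gives b = true.
(!g) alone gives g = false.
All clauses are satisfied.
A satisfying assignment: a ↦ true,  b ↦ true,  c ↦ true,  d ↦ false,  e ↦ true,  f ↦ true,  g ↦ false.

Yes, satisfiable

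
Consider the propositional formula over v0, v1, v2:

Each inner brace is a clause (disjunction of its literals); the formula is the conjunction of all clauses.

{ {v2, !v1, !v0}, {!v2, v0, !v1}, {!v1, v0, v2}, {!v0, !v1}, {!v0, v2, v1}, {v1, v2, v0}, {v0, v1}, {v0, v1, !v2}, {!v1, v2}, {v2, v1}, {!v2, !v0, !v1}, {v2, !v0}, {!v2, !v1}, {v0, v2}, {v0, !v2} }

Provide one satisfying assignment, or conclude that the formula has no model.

Case v0 = true:
From the singleton clause (!v1), v1 = false.
From the singleton clause (v2), v2 = true.
Every clause now holds.

v0 ↦ true, v1 ↦ false, v2 ↦ true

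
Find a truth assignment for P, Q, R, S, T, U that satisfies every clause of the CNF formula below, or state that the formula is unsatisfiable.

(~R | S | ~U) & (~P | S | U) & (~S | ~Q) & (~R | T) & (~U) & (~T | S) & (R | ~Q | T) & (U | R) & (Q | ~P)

P: 0, Q: 0, R: 1, S: 1, T: 1, U: 0

(~U) alone gives U = 0.
(R) alone gives R = 1.
(T) alone gives T = 1.
(S) alone gives S = 1.
(~Q) alone gives Q = 0.
(~P) alone gives P = 0.
This assignment satisfies each clause.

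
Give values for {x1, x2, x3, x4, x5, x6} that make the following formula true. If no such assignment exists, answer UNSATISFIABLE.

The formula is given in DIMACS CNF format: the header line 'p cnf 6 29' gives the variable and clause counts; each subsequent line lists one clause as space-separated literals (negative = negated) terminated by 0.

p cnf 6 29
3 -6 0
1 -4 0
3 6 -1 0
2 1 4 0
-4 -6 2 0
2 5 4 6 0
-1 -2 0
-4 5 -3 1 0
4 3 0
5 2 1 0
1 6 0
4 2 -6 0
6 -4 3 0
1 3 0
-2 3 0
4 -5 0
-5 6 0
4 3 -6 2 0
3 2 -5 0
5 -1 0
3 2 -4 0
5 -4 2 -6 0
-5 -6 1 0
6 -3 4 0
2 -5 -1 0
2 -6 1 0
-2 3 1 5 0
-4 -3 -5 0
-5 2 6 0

x1 ↦ False, x2 ↦ True, x3 ↦ True, x4 ↦ False, x5 ↦ False, x6 ↦ True

Case x3 = True:
Case x1 = False:
Unit clause (¬x4) forces x4 = False.
Unit clause (x2) forces x2 = True.
Unit clause (x6) forces x6 = True.
Unit clause (¬x5) forces x5 = False.
All clauses are satisfied.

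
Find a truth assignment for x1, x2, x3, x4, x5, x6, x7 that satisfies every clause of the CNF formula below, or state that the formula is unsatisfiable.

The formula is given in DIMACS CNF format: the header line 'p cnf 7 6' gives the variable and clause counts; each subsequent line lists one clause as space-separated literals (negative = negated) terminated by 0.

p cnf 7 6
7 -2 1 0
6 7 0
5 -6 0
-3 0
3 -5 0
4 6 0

From the singleton clause (¬x3), x3 = False.
From the singleton clause (¬x5), x5 = False.
From the singleton clause (¬x6), x6 = False.
From the singleton clause (x7), x7 = True.
From the singleton clause (x4), x4 = True.
All clauses hold; x1, x2 can take either value.

x1=True,  x2=False,  x3=False,  x4=True,  x5=False,  x6=False,  x7=True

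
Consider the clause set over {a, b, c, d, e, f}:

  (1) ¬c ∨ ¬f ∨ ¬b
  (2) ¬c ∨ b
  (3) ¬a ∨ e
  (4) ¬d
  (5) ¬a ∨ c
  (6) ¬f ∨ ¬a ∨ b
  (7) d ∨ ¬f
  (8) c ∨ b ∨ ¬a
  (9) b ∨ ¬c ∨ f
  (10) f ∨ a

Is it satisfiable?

Yes

From the singleton clause (¬d), d = False.
From the singleton clause (¬f), f = False.
From the singleton clause (a), a = True.
From the singleton clause (e), e = True.
From the singleton clause (c), c = True.
From the singleton clause (b), b = True.
All clauses are satisfied.
A satisfying assignment: a=True,  b=True,  c=True,  d=False,  e=True,  f=False.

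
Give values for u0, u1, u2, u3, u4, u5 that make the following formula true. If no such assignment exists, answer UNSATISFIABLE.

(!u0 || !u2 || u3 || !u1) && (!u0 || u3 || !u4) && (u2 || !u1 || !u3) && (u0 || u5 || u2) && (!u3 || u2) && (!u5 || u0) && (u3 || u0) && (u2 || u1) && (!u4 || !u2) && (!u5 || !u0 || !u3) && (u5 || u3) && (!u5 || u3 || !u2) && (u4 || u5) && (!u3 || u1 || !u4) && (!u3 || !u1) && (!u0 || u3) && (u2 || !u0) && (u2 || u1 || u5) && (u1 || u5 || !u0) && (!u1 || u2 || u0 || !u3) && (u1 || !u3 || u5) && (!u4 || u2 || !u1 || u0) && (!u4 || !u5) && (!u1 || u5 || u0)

Try u3 = false.
(u0) alone gives u0 = true.
That conflicts with the unit clause (!u0).
Undo u3 and try u3 = true.
(u2) alone gives u2 = true.
(!u4) alone gives u4 = false.
(u5) alone gives u5 = true.
(u0) alone gives u0 = true.
That conflicts with the unit clause (!u0).
Both values of u3 lead to a conflict.

UNSATISFIABLE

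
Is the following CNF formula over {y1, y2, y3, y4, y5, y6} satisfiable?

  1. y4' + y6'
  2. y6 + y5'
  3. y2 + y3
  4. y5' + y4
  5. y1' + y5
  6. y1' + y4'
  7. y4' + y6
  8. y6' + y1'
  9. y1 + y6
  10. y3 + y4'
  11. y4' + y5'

Yes

Suppose y4 = 0.
(y5') alone gives y5 = 0.
(y1') alone gives y1 = 0.
(y6) alone gives y6 = 1.
Suppose y2 = 1.
Every clause is now satisfied; y3 is unconstrained.
A satisfying assignment: y1 ↦ 0, y2 ↦ 1, y3 ↦ 0, y4 ↦ 0, y5 ↦ 0, y6 ↦ 1.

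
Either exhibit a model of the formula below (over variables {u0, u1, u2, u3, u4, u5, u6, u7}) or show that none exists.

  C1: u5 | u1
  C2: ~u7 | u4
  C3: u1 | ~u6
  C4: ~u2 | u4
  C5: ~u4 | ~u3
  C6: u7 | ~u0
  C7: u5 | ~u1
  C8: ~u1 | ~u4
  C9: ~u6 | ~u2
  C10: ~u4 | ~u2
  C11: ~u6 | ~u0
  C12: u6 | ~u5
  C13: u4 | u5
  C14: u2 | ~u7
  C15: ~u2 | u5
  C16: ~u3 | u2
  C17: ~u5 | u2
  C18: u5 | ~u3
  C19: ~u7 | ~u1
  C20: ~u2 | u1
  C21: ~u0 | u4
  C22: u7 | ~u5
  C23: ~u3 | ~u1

UNSATISFIABLE

Case u5 = 1:
From the singleton clause (u6), u6 = 1.
From the singleton clause (u1), u1 = 1.
From the singleton clause (~u4), u4 = 0.
From the singleton clause (~u7), u7 = 0.
But (u7) is also a unit clause — contradiction.
Backtrack on u5: now try u5 = 0.
From the singleton clause (u1), u1 = 1.
But (~u1) is also a unit clause — contradiction.
Both values of u5 lead to a conflict.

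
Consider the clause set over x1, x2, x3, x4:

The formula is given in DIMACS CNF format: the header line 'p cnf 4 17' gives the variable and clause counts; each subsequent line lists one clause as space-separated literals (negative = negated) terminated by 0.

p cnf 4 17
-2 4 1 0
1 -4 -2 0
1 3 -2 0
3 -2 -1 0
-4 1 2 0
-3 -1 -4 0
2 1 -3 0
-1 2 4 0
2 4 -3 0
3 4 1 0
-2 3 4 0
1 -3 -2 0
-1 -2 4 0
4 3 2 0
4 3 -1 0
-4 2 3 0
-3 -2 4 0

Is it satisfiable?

Unsatisfiable

Suppose x2 = False.
Suppose x4 = False.
The clause (¬x1) is unit, so x1 = False.
The clause (¬x3) is unit, so x3 = False.
Now (x3) is unsatisfied and unit — conflict.
Undo x4 and try x4 = True.
The clause (x1) is unit, so x1 = True.
The clause (¬x3) is unit, so x3 = False.
Now (x3) is unsatisfied and unit — conflict.
Either choice for x4 ends in contradiction.
Undo x2 and try x2 = True.
Suppose x4 = True.
The clause (x1) is unit, so x1 = True.
The clause (x3) is unit, so x3 = True.
Now (¬x3) is unsatisfied and unit — conflict.
Undo x4 and try x4 = False.
The clause (x1) is unit, so x1 = True.
Now (¬x1) is unsatisfied and unit — conflict.
Either choice for x4 ends in contradiction.
Either choice for x2 ends in contradiction.
No assignment satisfies every clause.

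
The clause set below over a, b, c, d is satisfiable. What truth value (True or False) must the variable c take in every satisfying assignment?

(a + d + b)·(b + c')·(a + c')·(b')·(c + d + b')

Suppose c = 1.
The clause (b) is unit, so b = 1.
That conflicts with the unit clause (b').
So every satisfying assignment has c = False.

False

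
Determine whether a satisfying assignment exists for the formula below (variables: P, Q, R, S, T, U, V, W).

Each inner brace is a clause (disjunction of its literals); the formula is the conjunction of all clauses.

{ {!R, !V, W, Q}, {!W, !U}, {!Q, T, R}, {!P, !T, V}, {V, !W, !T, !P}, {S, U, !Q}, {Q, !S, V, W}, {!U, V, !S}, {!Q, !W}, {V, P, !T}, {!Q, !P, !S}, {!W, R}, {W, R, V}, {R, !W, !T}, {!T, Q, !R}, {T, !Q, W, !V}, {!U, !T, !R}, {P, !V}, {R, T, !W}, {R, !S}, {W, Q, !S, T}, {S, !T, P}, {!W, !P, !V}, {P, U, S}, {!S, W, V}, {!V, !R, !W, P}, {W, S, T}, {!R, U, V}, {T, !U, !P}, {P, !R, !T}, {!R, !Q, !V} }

Yes

Case W = false:
Case R = false:
The clause (V) is unit, so V = true.
The clause (P) is unit, so P = true.
The clause (!S) is unit, so S = false.
The clause (T) is unit, so T = true.
Case U = true:
Every clause is now satisfied; Q is unconstrained.
A satisfying assignment: P=true; Q=false; R=false; S=false; T=true; U=true; V=true; W=false.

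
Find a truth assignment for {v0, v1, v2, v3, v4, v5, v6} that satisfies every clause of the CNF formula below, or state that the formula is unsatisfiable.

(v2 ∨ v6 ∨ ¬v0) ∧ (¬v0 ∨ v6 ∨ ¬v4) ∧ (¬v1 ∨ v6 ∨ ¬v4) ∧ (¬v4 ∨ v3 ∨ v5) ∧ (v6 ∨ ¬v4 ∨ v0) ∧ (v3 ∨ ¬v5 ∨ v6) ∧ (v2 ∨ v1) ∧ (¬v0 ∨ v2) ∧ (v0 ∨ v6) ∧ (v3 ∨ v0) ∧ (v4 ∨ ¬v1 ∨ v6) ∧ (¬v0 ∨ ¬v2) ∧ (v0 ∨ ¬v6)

UNSATISFIABLE

Suppose v2 = True.
From the singleton clause (¬v0), v0 = False.
From the singleton clause (v6), v6 = True.
Now (¬v6) is unsatisfied and unit — conflict.
Undo v2 and try v2 = False.
From the singleton clause (v1), v1 = True.
From the singleton clause (¬v0), v0 = False.
From the singleton clause (v6), v6 = True.
Now (¬v6) is unsatisfied and unit — conflict.
Either choice for v2 ends in contradiction.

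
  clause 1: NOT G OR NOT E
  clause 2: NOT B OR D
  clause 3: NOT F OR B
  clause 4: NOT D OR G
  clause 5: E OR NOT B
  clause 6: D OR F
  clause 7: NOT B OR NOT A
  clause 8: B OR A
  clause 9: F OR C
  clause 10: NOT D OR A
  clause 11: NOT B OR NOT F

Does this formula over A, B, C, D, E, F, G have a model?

Branch on G: set G = true.
From the singleton clause (NOT E), E = false.
From the singleton clause (NOT B), B = false.
From the singleton clause (NOT F), F = false.
From the singleton clause (D), D = true.
From the singleton clause (A), A = true.
From the singleton clause (C), C = true.
Every clause now holds.
A satisfying assignment: A: true, B: false, C: true, D: true, E: false, F: false, G: true.

Yes, satisfiable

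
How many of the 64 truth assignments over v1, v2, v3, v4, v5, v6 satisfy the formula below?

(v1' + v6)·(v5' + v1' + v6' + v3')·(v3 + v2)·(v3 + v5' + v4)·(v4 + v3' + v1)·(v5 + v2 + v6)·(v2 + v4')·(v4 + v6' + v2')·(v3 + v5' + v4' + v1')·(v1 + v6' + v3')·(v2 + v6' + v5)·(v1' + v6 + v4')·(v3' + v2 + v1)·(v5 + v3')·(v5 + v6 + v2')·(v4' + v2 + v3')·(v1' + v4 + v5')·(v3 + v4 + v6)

5

There are 2^6 = 64 truth assignments over (v1, v2, v3, v4, v5, v6).
Split on v3. With v3 = 1, the clauses containing v3 are satisfied and v3' drops from the rest; 1 of the 2^5 = 32 assignments to the other variables satisfy what remains.
With v3 = 0, by the same count on the reduced clause set, 4 assignments work.
Total: 1 + 4 = 5.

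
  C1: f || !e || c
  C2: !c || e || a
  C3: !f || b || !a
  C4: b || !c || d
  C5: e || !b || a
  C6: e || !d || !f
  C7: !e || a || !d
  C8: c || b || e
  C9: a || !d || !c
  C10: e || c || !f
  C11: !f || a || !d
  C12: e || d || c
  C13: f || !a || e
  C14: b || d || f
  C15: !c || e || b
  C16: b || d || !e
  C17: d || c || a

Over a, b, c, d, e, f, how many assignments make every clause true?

There are 2^6 = 64 truth assignments over (a, b, c, d, e, f).
Split on d. With d = true, the clauses containing d are satisfied and !d drops from the rest; 4 of the 2^5 = 32 assignments to the other variables satisfy what remains.
With d = false, by the same count on the reduced clause set, 6 assignments work.
(One model: a=F, b=T, c=T, d=F, e=T, f=F.)
Total: 4 + 6 = 10.

10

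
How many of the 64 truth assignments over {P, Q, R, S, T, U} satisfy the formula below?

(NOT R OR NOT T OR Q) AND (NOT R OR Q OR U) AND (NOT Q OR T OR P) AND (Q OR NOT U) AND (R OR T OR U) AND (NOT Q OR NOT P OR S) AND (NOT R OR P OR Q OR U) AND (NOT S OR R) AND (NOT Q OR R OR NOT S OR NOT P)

There are 2^6 = 64 truth assignments over (P, Q, R, S, T, U).
Split on S. With S = true, the clauses containing S are satisfied and NOT S drops from the rest; 6 of the 2^5 = 32 assignments to the other variables satisfy what remains.
With S = false, by the same count on the reduced clause set, 6 assignments work.
(One model: P=F, Q=F, R=F, S=F, T=T, U=F.)
Total: 6 + 6 = 12.

12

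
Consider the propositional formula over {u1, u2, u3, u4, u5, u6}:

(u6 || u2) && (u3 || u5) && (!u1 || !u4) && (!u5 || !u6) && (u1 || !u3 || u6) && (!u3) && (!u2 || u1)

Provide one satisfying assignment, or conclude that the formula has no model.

u1 ↦ true, u2 ↦ true, u3 ↦ false, u4 ↦ false, u5 ↦ true, u6 ↦ false

(!u3) alone gives u3 = false.
(u5) alone gives u5 = true.
(!u6) alone gives u6 = false.
(u2) alone gives u2 = true.
(u1) alone gives u1 = true.
(!u4) alone gives u4 = false.
All clauses are satisfied.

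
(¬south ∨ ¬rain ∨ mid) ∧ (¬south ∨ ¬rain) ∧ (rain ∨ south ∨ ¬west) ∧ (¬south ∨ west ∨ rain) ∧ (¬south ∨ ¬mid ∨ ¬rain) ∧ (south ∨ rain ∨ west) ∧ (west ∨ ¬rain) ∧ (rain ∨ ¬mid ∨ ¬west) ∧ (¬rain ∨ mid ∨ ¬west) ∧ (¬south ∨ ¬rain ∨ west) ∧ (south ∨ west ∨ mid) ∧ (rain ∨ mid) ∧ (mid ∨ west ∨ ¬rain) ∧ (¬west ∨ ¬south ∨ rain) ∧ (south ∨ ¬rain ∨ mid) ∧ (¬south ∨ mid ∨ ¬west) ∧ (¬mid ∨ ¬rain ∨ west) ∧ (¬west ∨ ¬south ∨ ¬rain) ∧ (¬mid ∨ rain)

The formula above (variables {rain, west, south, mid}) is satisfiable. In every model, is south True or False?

False

Suppose south = True.
Unit clause (¬rain) forces rain = False.
Unit clause (west) forces west = True.
That conflicts with the unit clause (¬west).
So every satisfying assignment has south = False.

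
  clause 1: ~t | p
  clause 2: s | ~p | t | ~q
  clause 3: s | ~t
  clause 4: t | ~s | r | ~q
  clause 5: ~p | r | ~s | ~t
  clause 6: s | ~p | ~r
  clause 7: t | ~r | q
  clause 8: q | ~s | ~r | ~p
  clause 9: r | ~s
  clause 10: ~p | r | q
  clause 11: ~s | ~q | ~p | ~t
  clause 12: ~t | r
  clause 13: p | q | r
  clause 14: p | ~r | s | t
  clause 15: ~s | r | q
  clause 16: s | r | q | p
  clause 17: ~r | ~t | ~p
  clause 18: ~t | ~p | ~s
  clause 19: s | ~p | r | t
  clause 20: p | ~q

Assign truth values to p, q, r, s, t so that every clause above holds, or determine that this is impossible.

p: 1,  q: 1,  r: 1,  s: 1,  t: 0

Case t = 0:
Case r = 1:
Unit clause (q) forces q = 1.
Unit clause (p) forces p = 1.
Unit clause (s) forces s = 1.
All clauses are satisfied.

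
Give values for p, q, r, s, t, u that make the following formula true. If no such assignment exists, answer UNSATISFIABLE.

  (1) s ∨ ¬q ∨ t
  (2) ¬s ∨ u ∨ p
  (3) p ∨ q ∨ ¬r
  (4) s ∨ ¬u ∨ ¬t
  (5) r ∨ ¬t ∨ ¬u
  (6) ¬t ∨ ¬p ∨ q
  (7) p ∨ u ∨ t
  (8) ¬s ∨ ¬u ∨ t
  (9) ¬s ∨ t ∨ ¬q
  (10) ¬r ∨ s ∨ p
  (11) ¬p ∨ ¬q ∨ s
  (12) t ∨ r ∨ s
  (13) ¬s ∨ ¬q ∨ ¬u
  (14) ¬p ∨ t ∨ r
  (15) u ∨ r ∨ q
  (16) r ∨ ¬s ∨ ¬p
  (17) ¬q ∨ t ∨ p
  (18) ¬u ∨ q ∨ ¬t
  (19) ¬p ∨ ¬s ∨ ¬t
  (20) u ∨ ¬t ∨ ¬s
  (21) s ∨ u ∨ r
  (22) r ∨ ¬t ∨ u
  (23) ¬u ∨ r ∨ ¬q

p=True; q=False; r=True; s=False; t=False; u=True

Suppose s = False.
Suppose q = False.
Suppose p = True.
Unit clause (¬t) forces t = False.
Unit clause (r) forces r = True.
All clauses hold; u can take either value.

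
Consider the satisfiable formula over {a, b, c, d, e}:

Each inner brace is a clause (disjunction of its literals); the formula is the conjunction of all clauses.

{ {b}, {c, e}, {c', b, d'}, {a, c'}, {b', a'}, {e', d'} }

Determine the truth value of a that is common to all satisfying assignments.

Suppose a = 1.
Unit clause (b) forces b = 1.
That conflicts with the unit clause (b').
So every satisfying assignment has a = False.

False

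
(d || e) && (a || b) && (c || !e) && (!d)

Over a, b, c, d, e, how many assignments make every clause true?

3

There are 2^5 = 32 truth assignments over (a, b, c, d, e).
Split on a. With a = true, the clauses containing a are satisfied and !a drops from the rest; 2 of the 2^4 = 16 assignments to the other variables satisfy what remains.
With a = false, by the same count on the reduced clause set, 1 assignment works.
(One model: a=F, b=T, c=T, d=F, e=T.)
Total: 2 + 1 = 3.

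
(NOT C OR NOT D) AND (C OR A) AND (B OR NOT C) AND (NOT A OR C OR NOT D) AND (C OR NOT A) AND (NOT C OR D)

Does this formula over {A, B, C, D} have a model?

Case C = false:
Unit clause (A) forces A = true.
But (NOT A) is also a unit clause — contradiction.
That branch fails; take C = true instead.
Unit clause (NOT D) forces D = false.
But (D) is also a unit clause — contradiction.
Both values of C lead to a conflict.
No assignment satisfies every clause.

Unsatisfiable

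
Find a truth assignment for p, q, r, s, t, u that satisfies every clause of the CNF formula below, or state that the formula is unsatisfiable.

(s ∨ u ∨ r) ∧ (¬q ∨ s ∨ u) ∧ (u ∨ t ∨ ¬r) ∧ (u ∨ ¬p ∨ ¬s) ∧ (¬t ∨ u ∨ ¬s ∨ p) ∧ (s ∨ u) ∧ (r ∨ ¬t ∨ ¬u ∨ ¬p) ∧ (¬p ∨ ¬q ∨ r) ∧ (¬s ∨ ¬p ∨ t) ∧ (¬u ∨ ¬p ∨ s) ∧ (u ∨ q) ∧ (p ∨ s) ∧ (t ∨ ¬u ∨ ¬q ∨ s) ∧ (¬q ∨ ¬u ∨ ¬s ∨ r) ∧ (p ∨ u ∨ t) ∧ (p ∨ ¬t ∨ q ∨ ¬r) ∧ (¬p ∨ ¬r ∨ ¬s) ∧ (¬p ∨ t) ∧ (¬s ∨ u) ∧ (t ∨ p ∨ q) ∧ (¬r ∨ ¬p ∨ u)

Branch on s: set s = True.
From the singleton clause (u), u = True.
Branch on p: set p = False.
Branch on q: set q = True.
From the singleton clause (r), r = True.
All clauses hold; t can take either value.

p: False,  q: True,  r: True,  s: True,  t: False,  u: True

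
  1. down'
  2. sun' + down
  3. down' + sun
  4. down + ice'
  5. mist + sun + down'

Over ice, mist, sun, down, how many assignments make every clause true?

There are 2^4 = 16 truth assignments over (ice, mist, sun, down).
Check each against the 5 clauses (columns in the order ice, mist, sun, down):
  F F F F  ✓ satisfies all
  F F F T  ✗ fails (down')
  F F T F  ✗ fails (sun' + down)
  F F T T  ✗ fails (down')
  F T F F  ✓ satisfies all
  F T F T  ✗ fails (down')
  F T T F  ✗ fails (sun' + down)
  F T T T  ✗ fails (down')
  T F F F  ✗ fails (down + ice')
  T F F T  ✗ fails (down')
  T F T F  ✗ fails (sun' + down)
  T F T T  ✗ fails (down')
  T T F F  ✗ fails (down + ice')
  T T F T  ✗ fails (down')
  T T T F  ✗ fails (sun' + down)
  T T T T  ✗ fails (down')
2 of the 16 rows are models.

2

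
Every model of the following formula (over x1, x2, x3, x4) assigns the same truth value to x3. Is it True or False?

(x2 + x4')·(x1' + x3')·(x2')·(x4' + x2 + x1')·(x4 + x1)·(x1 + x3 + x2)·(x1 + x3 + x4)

Suppose x3 = 1.
From the singleton clause (x1'), x1 = 0.
From the singleton clause (x2'), x2 = 0.
From the singleton clause (x4'), x4 = 0.
That conflicts with the unit clause (x4).
So every satisfying assignment has x3 = False.

False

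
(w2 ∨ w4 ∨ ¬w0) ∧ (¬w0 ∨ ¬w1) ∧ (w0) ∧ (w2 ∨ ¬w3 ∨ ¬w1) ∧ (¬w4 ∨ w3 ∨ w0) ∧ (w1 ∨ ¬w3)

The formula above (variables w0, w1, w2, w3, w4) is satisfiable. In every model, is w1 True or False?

Suppose w1 = True.
From the singleton clause (¬w0), w0 = False.
Now (w0) is unsatisfied and unit — conflict.
So every satisfying assignment has w1 = False.

False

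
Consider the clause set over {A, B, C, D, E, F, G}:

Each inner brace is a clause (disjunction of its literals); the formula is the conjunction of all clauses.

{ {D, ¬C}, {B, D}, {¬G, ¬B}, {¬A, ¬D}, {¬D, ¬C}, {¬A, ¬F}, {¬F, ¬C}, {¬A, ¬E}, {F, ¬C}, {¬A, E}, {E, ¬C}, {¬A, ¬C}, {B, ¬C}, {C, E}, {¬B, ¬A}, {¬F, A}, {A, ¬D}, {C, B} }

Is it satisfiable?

Satisfiable

Try D = False.
(¬C) alone gives C = False.
(B) alone gives B = True.
(¬G) alone gives G = False.
(E) alone gives E = True.
(¬A) alone gives A = False.
(¬F) alone gives F = False.
Every clause now holds.
A satisfying assignment: A=False, B=True, C=False, D=False, E=True, F=False, G=False.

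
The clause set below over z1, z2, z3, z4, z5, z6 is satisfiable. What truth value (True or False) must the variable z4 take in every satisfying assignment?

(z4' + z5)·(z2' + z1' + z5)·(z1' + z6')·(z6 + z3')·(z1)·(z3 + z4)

True

Suppose z4 = 0.
(z1) alone gives z1 = 1.
(z6') alone gives z6 = 0.
(z3') alone gives z3 = 0.
Now (z3) is unsatisfied and unit — conflict.
So every satisfying assignment has z4 = True.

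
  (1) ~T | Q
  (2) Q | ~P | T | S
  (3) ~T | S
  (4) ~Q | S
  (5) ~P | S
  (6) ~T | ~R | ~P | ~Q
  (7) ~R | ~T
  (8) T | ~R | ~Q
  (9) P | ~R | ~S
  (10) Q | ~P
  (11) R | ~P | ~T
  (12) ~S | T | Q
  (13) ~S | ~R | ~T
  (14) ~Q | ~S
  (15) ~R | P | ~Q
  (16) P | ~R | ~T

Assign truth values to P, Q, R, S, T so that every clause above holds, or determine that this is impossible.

P ↦ 0,  Q ↦ 0,  R ↦ 1,  S ↦ 0,  T ↦ 0

Branch on T: set T = 0.
Branch on Q: set Q = 0.
From the singleton clause (~P), P = 0.
From the singleton clause (~S), S = 0.
All clauses hold; R can take either value.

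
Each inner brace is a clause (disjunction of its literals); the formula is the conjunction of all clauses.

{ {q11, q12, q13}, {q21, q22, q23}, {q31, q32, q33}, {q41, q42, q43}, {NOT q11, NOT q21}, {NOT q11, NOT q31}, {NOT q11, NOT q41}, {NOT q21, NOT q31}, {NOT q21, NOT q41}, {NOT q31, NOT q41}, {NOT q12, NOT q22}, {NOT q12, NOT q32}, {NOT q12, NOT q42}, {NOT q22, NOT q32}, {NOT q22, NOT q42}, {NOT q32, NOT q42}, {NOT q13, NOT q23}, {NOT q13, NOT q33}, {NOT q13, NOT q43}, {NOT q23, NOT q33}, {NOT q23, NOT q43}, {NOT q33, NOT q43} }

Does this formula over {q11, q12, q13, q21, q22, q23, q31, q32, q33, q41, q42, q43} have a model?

Suppose q11 = false.
Suppose q12 = true.
(NOT q22) alone gives q22 = false.
(NOT q32) alone gives q32 = false.
(NOT q42) alone gives q42 = false.
Suppose q21 = true.
(NOT q31) alone gives q31 = false.
(q33) alone gives q33 = true.
(NOT q41) alone gives q41 = false.
(q43) alone gives q43 = true.
That conflicts with the unit clause (NOT q43).
Undo q21 and try q21 = false.
(q23) alone gives q23 = true.
(NOT q13) alone gives q13 = false.
(NOT q33) alone gives q33 = false.
(q31) alone gives q31 = true.
(NOT q41) alone gives q41 = false.
(q43) alone gives q43 = true.
That conflicts with the unit clause (NOT q43).
Neither q21 = true nor q21 = false works.
Undo q12 and try q12 = false.
(q13) alone gives q13 = true.
(NOT q23) alone gives q23 = false.
(NOT q33) alone gives q33 = false.
(NOT q43) alone gives q43 = false.
Suppose q21 = true.
(NOT q31) alone gives q31 = false.
(q32) alone gives q32 = true.
(NOT q41) alone gives q41 = false.
(q42) alone gives q42 = true.
That conflicts with the unit clause (NOT q42).
Undo q21 and try q21 = false.
(q22) alone gives q22 = true.
(NOT q32) alone gives q32 = false.
(q31) alone gives q31 = true.
(NOT q41) alone gives q41 = false.
(q42) alone gives q42 = true.
That conflicts with the unit clause (NOT q42).
Neither q21 = true nor q21 = false works.
Neither q12 = true nor q12 = false works.
Undo q11 and try q11 = true.
(NOT q21) alone gives q21 = false.
(NOT q31) alone gives q31 = false.
(NOT q41) alone gives q41 = false.
Suppose q22 = true.
(NOT q12) alone gives q12 = false.
(NOT q32) alone gives q32 = false.
(q33) alone gives q33 = true.
(NOT q42) alone gives q42 = false.
(q43) alone gives q43 = true.
That conflicts with the unit clause (NOT q43).
Undo q22 and try q22 = false.
(q23) alone gives q23 = true.
(NOT q13) alone gives q13 = false.
(NOT q33) alone gives q33 = false.
(q32) alone gives q32 = true.
(NOT q12) alone gives q12 = false.
(NOT q42) alone gives q42 = false.
(q43) alone gives q43 = true.
That conflicts with the unit clause (NOT q43).
Neither q22 = true nor q22 = false works.
Neither q11 = true nor q11 = false works.
No assignment satisfies every clause.

Unsatisfiable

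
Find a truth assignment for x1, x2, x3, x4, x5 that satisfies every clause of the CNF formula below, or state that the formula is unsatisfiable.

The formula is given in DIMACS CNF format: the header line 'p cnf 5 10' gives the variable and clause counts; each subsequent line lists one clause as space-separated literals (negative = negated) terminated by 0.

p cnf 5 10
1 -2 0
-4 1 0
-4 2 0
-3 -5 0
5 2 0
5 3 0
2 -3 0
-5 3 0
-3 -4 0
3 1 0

Try x1 = True.
Try x4 = False.
Try x3 = True.
From the singleton clause (¬x5), x5 = False.
From the singleton clause (x2), x2 = True.
All clauses are satisfied.

x1: True, x2: True, x3: True, x4: False, x5: False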